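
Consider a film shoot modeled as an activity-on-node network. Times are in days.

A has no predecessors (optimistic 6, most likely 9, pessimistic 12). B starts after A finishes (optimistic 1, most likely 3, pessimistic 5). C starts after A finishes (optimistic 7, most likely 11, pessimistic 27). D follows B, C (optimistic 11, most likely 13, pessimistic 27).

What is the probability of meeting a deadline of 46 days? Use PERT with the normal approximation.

0.980

te_A = (6 + 4·9 + 12)/6 = 54/6 = 9; σ²_A = ((12−6)/6)² = 1.000
te_B = (1 + 4·3 + 5)/6 = 18/6 = 3; σ²_B = ((5−1)/6)² = 0.444
te_C = (7 + 4·11 + 27)/6 = 78/6 = 13; σ²_C = ((27−7)/6)² = 11.111
te_D = (11 + 4·13 + 27)/6 = 90/6 = 15; σ²_D = ((27−11)/6)² = 7.111

Forward pass:
ES_A = 0; EF_A = 9
ES_B = 9; EF_B = 9+3 = 12
ES_C = 9; EF_C = 9+13 = 22
ES_D = max(EF_B=12, EF_C=22) = 22; EF_D = 22+15 = 37
Expected project duration μ = 37 days. Critical path: A → C → D.

Variance along critical path = 1.000 + 11.111 + 7.111 = 19.222; σ = √19.222 = 4.384 days.
Z = (46 − 37) / 4.384 = 2.053
P(T ≤ 46) = Φ(2.053) ≈ 0.980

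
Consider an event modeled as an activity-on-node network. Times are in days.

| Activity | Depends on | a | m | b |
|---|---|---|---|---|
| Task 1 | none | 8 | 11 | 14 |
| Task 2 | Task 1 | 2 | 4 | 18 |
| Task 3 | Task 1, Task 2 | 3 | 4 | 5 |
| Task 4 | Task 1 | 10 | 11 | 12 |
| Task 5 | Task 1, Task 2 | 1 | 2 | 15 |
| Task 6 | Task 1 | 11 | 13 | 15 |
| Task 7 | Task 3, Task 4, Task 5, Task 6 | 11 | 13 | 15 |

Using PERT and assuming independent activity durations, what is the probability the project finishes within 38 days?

te_Task 1 = (8 + 4·11 + 14)/6 = 66/6 = 11; σ²_Task 1 = ((14−8)/6)² = 1.000
te_Task 2 = (2 + 4·4 + 18)/6 = 36/6 = 6; σ²_Task 2 = ((18−2)/6)² = 7.111
te_Task 3 = (3 + 4·4 + 5)/6 = 24/6 = 4; σ²_Task 3 = ((5−3)/6)² = 0.111
te_Task 4 = (10 + 4·11 + 12)/6 = 66/6 = 11; σ²_Task 4 = ((12−10)/6)² = 0.111
te_Task 5 = (1 + 4·2 + 15)/6 = 24/6 = 4; σ²_Task 5 = ((15−1)/6)² = 5.444
te_Task 6 = (11 + 4·13 + 15)/6 = 78/6 = 13; σ²_Task 6 = ((15−11)/6)² = 0.444
te_Task 7 = (11 + 4·13 + 15)/6 = 78/6 = 13; σ²_Task 7 = ((15−11)/6)² = 0.444

Forward pass:
ES_Task 1 = 0; EF_Task 1 = 11
ES_Task 2 = 11; EF_Task 2 = 11+6 = 17
ES_Task 3 = max(EF_Task 1=11, EF_Task 2=17) = 17; EF_Task 3 = 17+4 = 21
ES_Task 4 = 11; EF_Task 4 = 11+11 = 22
ES_Task 5 = max(EF_Task 1=11, EF_Task 2=17) = 17; EF_Task 5 = 17+4 = 21
ES_Task 6 = 11; EF_Task 6 = 11+13 = 24
ES_Task 7 = max(EF_Task 3=21, EF_Task 4=22, EF_Task 5=21, EF_Task 6=24) = 24; EF_Task 7 = 24+13 = 37
Expected project duration μ = 37 days. Critical path: Task 1 → Task 6 → Task 7.

Variance along critical path = 1.000 + 0.444 + 0.444 = 1.889; σ = √1.889 = 1.374 days.
Z = (38 − 37) / 1.374 = 0.728
P(T ≤ 38) = Φ(0.728) ≈ 0.767

0.767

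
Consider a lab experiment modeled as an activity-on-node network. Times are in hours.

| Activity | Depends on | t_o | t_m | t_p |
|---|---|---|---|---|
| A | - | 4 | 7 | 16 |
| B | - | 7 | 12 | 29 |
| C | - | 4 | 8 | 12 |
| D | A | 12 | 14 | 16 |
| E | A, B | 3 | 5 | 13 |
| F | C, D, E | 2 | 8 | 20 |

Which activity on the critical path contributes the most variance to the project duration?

F

te_A = (4 + 4·7 + 16)/6 = 48/6 = 8; σ²_A = ((16−4)/6)² = 4.000
te_B = (7 + 4·12 + 29)/6 = 84/6 = 14; σ²_B = ((29−7)/6)² = 13.444
te_C = (4 + 4·8 + 12)/6 = 48/6 = 8; σ²_C = ((12−4)/6)² = 1.778
te_D = (12 + 4·14 + 16)/6 = 84/6 = 14; σ²_D = ((16−12)/6)² = 0.444
te_E = (3 + 4·5 + 13)/6 = 36/6 = 6; σ²_E = ((13−3)/6)² = 2.778
te_F = (2 + 4·8 + 20)/6 = 54/6 = 9; σ²_F = ((20−2)/6)² = 9.000

Forward pass:
ES_A = 0; EF_A = 8
ES_B = 0; EF_B = 14
ES_C = 0; EF_C = 8
ES_D = 8; EF_D = 8+14 = 22
ES_E = max(EF_A=8, EF_B=14) = 14; EF_E = 14+6 = 20
ES_F = max(EF_C=8, EF_D=22, EF_E=20) = 22; EF_F = 22+9 = 31
Expected project duration μ = 31 hours. Critical path: A → D → F.

Variances on critical path: σ²_A=4.000, σ²_D=0.444, σ²_F=9.000.
Largest is σ²_F = 9.000.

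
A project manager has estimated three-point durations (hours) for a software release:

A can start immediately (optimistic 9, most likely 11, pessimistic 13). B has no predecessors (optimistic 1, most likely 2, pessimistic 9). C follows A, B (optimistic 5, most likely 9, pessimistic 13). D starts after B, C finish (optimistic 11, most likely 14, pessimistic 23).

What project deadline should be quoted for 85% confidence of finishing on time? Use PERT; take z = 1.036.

te_A = (9 + 4·11 + 13)/6 = 66/6 = 11; σ²_A = ((13−9)/6)² = 0.444
te_B = (1 + 4·2 + 9)/6 = 18/6 = 3; σ²_B = ((9−1)/6)² = 1.778
te_C = (5 + 4·9 + 13)/6 = 54/6 = 9; σ²_C = ((13−5)/6)² = 1.778
te_D = (11 + 4·14 + 23)/6 = 90/6 = 15; σ²_D = ((23−11)/6)² = 4.000

Forward pass:
ES_A = 0; EF_A = 11
ES_B = 0; EF_B = 3
ES_C = max(EF_A=11, EF_B=3) = 11; EF_C = 11+9 = 20
ES_D = max(EF_B=3, EF_C=20) = 20; EF_D = 20+15 = 35
Expected project duration μ = 35 hours. Critical path: A → C → D.

Variance along critical path = 0.444 + 1.778 + 4.000 = 6.222; σ = 2.494 hours.
D = μ + z·σ = 35 + 1.036·2.494 = 37.6 hours

37.6 hours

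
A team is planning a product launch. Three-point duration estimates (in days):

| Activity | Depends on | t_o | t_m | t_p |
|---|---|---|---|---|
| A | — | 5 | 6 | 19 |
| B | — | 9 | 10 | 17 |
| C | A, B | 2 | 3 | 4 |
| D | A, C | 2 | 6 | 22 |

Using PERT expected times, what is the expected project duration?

te_A = (5 + 4·6 + 19)/6 = 48/6 = 8
te_B = (9 + 4·10 + 17)/6 = 66/6 = 11
te_C = (2 + 4·3 + 4)/6 = 18/6 = 3
te_D = (2 + 4·6 + 22)/6 = 48/6 = 8

Forward pass:
ES_A = 0; EF_A = 8
ES_B = 0; EF_B = 11
ES_C = max(EF_A=8, EF_B=11) = 11; EF_C = 11+3 = 14
ES_D = max(EF_A=8, EF_C=14) = 14; EF_D = 14+8 = 22
Expected project duration μ = 22 days. Critical path: B → C → D.

22 days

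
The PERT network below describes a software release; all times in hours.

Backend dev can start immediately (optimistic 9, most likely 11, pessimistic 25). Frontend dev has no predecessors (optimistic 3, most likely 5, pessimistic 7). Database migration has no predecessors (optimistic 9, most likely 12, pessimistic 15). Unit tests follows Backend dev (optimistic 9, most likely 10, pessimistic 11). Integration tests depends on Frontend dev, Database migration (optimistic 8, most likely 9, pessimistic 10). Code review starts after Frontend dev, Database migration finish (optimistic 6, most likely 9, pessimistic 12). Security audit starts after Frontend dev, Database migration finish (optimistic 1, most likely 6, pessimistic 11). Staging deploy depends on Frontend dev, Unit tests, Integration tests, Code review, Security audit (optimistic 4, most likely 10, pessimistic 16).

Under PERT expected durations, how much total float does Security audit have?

te_Backend dev = (9 + 4·11 + 25)/6 = 78/6 = 13
te_Frontend dev = (3 + 4·5 + 7)/6 = 30/6 = 5
te_Database migration = (9 + 4·12 + 15)/6 = 72/6 = 12
te_Unit tests = (9 + 4·10 + 11)/6 = 60/6 = 10
te_Integration tests = (8 + 4·9 + 10)/6 = 54/6 = 9
te_Code review = (6 + 4·9 + 12)/6 = 54/6 = 9
te_Security audit = (1 + 4·6 + 11)/6 = 36/6 = 6
te_Staging deploy = (4 + 4·10 + 16)/6 = 60/6 = 10

Forward pass:
ES_Backend dev = 0; EF_Backend dev = 13
ES_Frontend dev = 0; EF_Frontend dev = 5
ES_Database migration = 0; EF_Database migration = 12
ES_Unit tests = 13; EF_Unit tests = 13+10 = 23
ES_Integration tests = max(EF_Frontend dev=5, EF_Database migration=12) = 12; EF_Integration tests = 12+9 = 21
ES_Code review = max(EF_Frontend dev=5, EF_Database migration=12) = 12; EF_Code review = 12+9 = 21
ES_Security audit = max(EF_Frontend dev=5, EF_Database migration=12) = 12; EF_Security audit = 12+6 = 18
ES_Staging deploy = max(EF_Frontend dev=5, EF_Unit tests=23, EF_Integration tests=21, EF_Code review=21, EF_Security audit=18) = 23; EF_Staging deploy = 23+10 = 33
Expected project duration μ = 33 hours. Critical path: Backend dev → Unit tests → Staging deploy.

Backward pass:
LF_Staging deploy = 33; LS_Staging deploy = 33−10 = 23
LF_Security audit = LS_Staging deploy = 23; LS_Security audit = 23−6 = 17
LF_Code review = LS_Staging deploy = 23; LS_Code review = 23−9 = 14
LF_Integration tests = LS_Staging deploy = 23; LS_Integration tests = 23−9 = 14
LF_Unit tests = LS_Staging deploy = 23; LS_Unit tests = 23−10 = 13
LF_Database migration = min(LS_Integration tests=14, LS_Code review=14, LS_Security audit=17) = 14; LS_Database migration = 14−12 = 2
LF_Frontend dev = min(LS_Integration tests=14, LS_Code review=14, LS_Security audit=17, LS_Staging deploy=23) = 14; LS_Frontend dev = 14−5 = 9
LF_Backend dev = LS_Unit tests = 13; LS_Backend dev = 13−13 = 0
Slack_Security audit = LS_Security audit − ES_Security audit = 17 − 12 = 5

5 hours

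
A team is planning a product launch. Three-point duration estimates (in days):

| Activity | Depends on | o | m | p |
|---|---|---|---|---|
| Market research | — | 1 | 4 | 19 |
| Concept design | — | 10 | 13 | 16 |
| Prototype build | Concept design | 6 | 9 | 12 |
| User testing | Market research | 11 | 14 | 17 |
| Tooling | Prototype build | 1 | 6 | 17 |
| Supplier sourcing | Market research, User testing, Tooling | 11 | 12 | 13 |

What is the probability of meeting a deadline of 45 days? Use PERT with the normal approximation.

0.906

te_Market research = (1 + 4·4 + 19)/6 = 36/6 = 6; σ²_Market research = ((19−1)/6)² = 9.000
te_Concept design = (10 + 4·13 + 16)/6 = 78/6 = 13; σ²_Concept design = ((16−10)/6)² = 1.000
te_Prototype build = (6 + 4·9 + 12)/6 = 54/6 = 9; σ²_Prototype build = ((12−6)/6)² = 1.000
te_User testing = (11 + 4·14 + 17)/6 = 84/6 = 14; σ²_User testing = ((17−11)/6)² = 1.000
te_Tooling = (1 + 4·6 + 17)/6 = 42/6 = 7; σ²_Tooling = ((17−1)/6)² = 7.111
te_Supplier sourcing = (11 + 4·12 + 13)/6 = 72/6 = 12; σ²_Supplier sourcing = ((13−11)/6)² = 0.111

Forward pass:
ES_Market research = 0; EF_Market research = 6
ES_Concept design = 0; EF_Concept design = 13
ES_Prototype build = 13; EF_Prototype build = 13+9 = 22
ES_User testing = 6; EF_User testing = 6+14 = 20
ES_Tooling = 22; EF_Tooling = 22+7 = 29
ES_Supplier sourcing = max(EF_Market research=6, EF_User testing=20, EF_Tooling=29) = 29; EF_Supplier sourcing = 29+12 = 41
Expected project duration μ = 41 days. Critical path: Concept design → Prototype build → Tooling → Supplier sourcing.

Variance along critical path = 1.000 + 1.000 + 7.111 + 0.111 = 9.222; σ = √9.222 = 3.037 days.
Z = (45 − 41) / 3.037 = 1.317
P(T ≤ 45) = Φ(1.317) ≈ 0.906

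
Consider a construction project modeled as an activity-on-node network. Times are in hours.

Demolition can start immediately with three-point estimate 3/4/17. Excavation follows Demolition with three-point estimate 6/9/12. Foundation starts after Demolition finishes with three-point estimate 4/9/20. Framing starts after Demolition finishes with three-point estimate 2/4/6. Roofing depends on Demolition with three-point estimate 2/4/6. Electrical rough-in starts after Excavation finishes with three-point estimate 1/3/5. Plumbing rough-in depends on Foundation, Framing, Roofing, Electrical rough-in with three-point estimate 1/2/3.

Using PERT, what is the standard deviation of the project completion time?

te_Demolition = (3 + 4·4 + 17)/6 = 36/6 = 6; σ²_Demolition = ((17−3)/6)² = 5.444
te_Excavation = (6 + 4·9 + 12)/6 = 54/6 = 9; σ²_Excavation = ((12−6)/6)² = 1.000
te_Foundation = (4 + 4·9 + 20)/6 = 60/6 = 10; σ²_Foundation = ((20−4)/6)² = 7.111
te_Framing = (2 + 4·4 + 6)/6 = 24/6 = 4; σ²_Framing = ((6−2)/6)² = 0.444
te_Roofing = (2 + 4·4 + 6)/6 = 24/6 = 4; σ²_Roofing = ((6−2)/6)² = 0.444
te_Electrical rough-in = (1 + 4·3 + 5)/6 = 18/6 = 3; σ²_Electrical rough-in = ((5−1)/6)² = 0.444
te_Plumbing rough-in = (1 + 4·2 + 3)/6 = 12/6 = 2; σ²_Plumbing rough-in = ((3−1)/6)² = 0.111

Forward pass:
ES_Demolition = 0; EF_Demolition = 6
ES_Excavation = 6; EF_Excavation = 6+9 = 15
ES_Foundation = 6; EF_Foundation = 6+10 = 16
ES_Framing = 6; EF_Framing = 6+4 = 10
ES_Roofing = 6; EF_Roofing = 6+4 = 10
ES_Electrical rough-in = 15; EF_Electrical rough-in = 15+3 = 18
ES_Plumbing rough-in = max(EF_Foundation=16, EF_Framing=10, EF_Roofing=10, EF_Electrical rough-in=18) = 18; EF_Plumbing rough-in = 18+2 = 20
Expected project duration μ = 20 hours. Critical path: Demolition → Excavation → Electrical rough-in → Plumbing rough-in.

Variance along critical path = 5.444 + 1.000 + 0.444 + 0.111 = 7.000
σ = √7.000 = 2.646 hours

2.65 hours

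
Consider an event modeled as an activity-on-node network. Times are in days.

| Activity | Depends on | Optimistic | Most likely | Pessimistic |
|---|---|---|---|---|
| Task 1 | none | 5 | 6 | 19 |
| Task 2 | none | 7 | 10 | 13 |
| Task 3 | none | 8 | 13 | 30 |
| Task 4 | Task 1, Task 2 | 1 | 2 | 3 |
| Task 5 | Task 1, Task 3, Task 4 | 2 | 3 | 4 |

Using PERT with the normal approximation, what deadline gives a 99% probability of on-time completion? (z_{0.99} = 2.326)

te_Task 1 = (5 + 4·6 + 19)/6 = 48/6 = 8; σ²_Task 1 = ((19−5)/6)² = 5.444
te_Task 2 = (7 + 4·10 + 13)/6 = 60/6 = 10; σ²_Task 2 = ((13−7)/6)² = 1.000
te_Task 3 = (8 + 4·13 + 30)/6 = 90/6 = 15; σ²_Task 3 = ((30−8)/6)² = 13.444
te_Task 4 = (1 + 4·2 + 3)/6 = 12/6 = 2; σ²_Task 4 = ((3−1)/6)² = 0.111
te_Task 5 = (2 + 4·3 + 4)/6 = 18/6 = 3; σ²_Task 5 = ((4−2)/6)² = 0.111

Forward pass:
ES_Task 1 = 0; EF_Task 1 = 8
ES_Task 2 = 0; EF_Task 2 = 10
ES_Task 3 = 0; EF_Task 3 = 15
ES_Task 4 = max(EF_Task 1=8, EF_Task 2=10) = 10; EF_Task 4 = 10+2 = 12
ES_Task 5 = max(EF_Task 1=8, EF_Task 3=15, EF_Task 4=12) = 15; EF_Task 5 = 15+3 = 18
Expected project duration μ = 18 days. Critical path: Task 3 → Task 5.

Variance along critical path = 13.444 + 0.111 = 13.556; σ = 3.682 days.
D = μ + z·σ = 18 + 2.326·3.682 = 26.6 days

26.6 days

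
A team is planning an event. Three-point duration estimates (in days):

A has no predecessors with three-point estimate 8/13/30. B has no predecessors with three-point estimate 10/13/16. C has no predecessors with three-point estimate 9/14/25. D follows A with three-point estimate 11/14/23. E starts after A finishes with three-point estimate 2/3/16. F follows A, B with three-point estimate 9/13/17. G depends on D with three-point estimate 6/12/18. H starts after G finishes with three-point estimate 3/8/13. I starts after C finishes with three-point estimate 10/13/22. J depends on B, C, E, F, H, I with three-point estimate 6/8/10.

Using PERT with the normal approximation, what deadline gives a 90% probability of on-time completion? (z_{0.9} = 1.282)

64.4 days

te_A = (8 + 4·13 + 30)/6 = 90/6 = 15; σ²_A = ((30−8)/6)² = 13.444
te_B = (10 + 4·13 + 16)/6 = 78/6 = 13; σ²_B = ((16−10)/6)² = 1.000
te_C = (9 + 4·14 + 25)/6 = 90/6 = 15; σ²_C = ((25−9)/6)² = 7.111
te_D = (11 + 4·14 + 23)/6 = 90/6 = 15; σ²_D = ((23−11)/6)² = 4.000
te_E = (2 + 4·3 + 16)/6 = 30/6 = 5; σ²_E = ((16−2)/6)² = 5.444
te_F = (9 + 4·13 + 17)/6 = 78/6 = 13; σ²_F = ((17−9)/6)² = 1.778
te_G = (6 + 4·12 + 18)/6 = 72/6 = 12; σ²_G = ((18−6)/6)² = 4.000
te_H = (3 + 4·8 + 13)/6 = 48/6 = 8; σ²_H = ((13−3)/6)² = 2.778
te_I = (10 + 4·13 + 22)/6 = 84/6 = 14; σ²_I = ((22−10)/6)² = 4.000
te_J = (6 + 4·8 + 10)/6 = 48/6 = 8; σ²_J = ((10−6)/6)² = 0.444

Forward pass:
ES_A = 0; EF_A = 15
ES_B = 0; EF_B = 13
ES_C = 0; EF_C = 15
ES_D = 15; EF_D = 15+15 = 30
ES_E = 15; EF_E = 15+5 = 20
ES_F = max(EF_A=15, EF_B=13) = 15; EF_F = 15+13 = 28
ES_G = 30; EF_G = 30+12 = 42
ES_H = 42; EF_H = 42+8 = 50
ES_I = 15; EF_I = 15+14 = 29
ES_J = max(EF_B=13, EF_C=15, EF_E=20, EF_F=28, EF_H=50, EF_I=29) = 50; EF_J = 50+8 = 58
Expected project duration μ = 58 days. Critical path: A → D → G → H → J.

Variance along critical path = 13.444 + 4.000 + 4.000 + 2.778 + 0.444 = 24.667; σ = 4.967 days.
D = μ + z·σ = 58 + 1.282·4.967 = 64.4 days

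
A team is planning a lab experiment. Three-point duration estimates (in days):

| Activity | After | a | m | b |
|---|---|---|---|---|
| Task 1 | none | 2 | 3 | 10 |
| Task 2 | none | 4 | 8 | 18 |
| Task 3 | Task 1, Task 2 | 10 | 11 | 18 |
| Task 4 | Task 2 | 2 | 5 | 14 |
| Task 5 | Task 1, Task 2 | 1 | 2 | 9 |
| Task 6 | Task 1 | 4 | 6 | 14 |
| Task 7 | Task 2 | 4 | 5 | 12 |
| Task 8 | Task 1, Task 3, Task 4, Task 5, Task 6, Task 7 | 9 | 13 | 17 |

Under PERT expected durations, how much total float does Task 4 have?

te_Task 1 = (2 + 4·3 + 10)/6 = 24/6 = 4
te_Task 2 = (4 + 4·8 + 18)/6 = 54/6 = 9
te_Task 3 = (10 + 4·11 + 18)/6 = 72/6 = 12
te_Task 4 = (2 + 4·5 + 14)/6 = 36/6 = 6
te_Task 5 = (1 + 4·2 + 9)/6 = 18/6 = 3
te_Task 6 = (4 + 4·6 + 14)/6 = 42/6 = 7
te_Task 7 = (4 + 4·5 + 12)/6 = 36/6 = 6
te_Task 8 = (9 + 4·13 + 17)/6 = 78/6 = 13

Forward pass:
ES_Task 1 = 0; EF_Task 1 = 4
ES_Task 2 = 0; EF_Task 2 = 9
ES_Task 3 = max(EF_Task 1=4, EF_Task 2=9) = 9; EF_Task 3 = 9+12 = 21
ES_Task 4 = 9; EF_Task 4 = 9+6 = 15
ES_Task 5 = max(EF_Task 1=4, EF_Task 2=9) = 9; EF_Task 5 = 9+3 = 12
ES_Task 6 = 4; EF_Task 6 = 4+7 = 11
ES_Task 7 = 9; EF_Task 7 = 9+6 = 15
ES_Task 8 = max(EF_Task 1=4, EF_Task 3=21, EF_Task 4=15, EF_Task 5=12, EF_Task 6=11, EF_Task 7=15) = 21; EF_Task 8 = 21+13 = 34
Expected project duration μ = 34 days. Critical path: Task 2 → Task 3 → Task 8.

Backward pass:
LF_Task 8 = 34; LS_Task 8 = 34−13 = 21
LF_Task 7 = LS_Task 8 = 21; LS_Task 7 = 21−6 = 15
LF_Task 6 = LS_Task 8 = 21; LS_Task 6 = 21−7 = 14
LF_Task 5 = LS_Task 8 = 21; LS_Task 5 = 21−3 = 18
LF_Task 4 = LS_Task 8 = 21; LS_Task 4 = 21−6 = 15
LF_Task 3 = LS_Task 8 = 21; LS_Task 3 = 21−12 = 9
LF_Task 2 = min(LS_Task 3=9, LS_Task 4=15, LS_Task 5=18, LS_Task 7=15) = 9; LS_Task 2 = 9−9 = 0
LF_Task 1 = min(LS_Task 3=9, LS_Task 5=18, LS_Task 6=14, LS_Task 8=21) = 9; LS_Task 1 = 9−4 = 5
Slack_Task 4 = LS_Task 4 − ES_Task 4 = 15 − 9 = 6

6 days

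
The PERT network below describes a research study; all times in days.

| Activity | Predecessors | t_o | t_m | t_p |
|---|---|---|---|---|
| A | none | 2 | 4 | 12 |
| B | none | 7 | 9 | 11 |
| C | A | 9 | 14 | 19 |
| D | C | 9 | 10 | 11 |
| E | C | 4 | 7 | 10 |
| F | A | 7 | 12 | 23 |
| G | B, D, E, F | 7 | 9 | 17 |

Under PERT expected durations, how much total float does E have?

te_A = (2 + 4·4 + 12)/6 = 30/6 = 5
te_B = (7 + 4·9 + 11)/6 = 54/6 = 9
te_C = (9 + 4·14 + 19)/6 = 84/6 = 14
te_D = (9 + 4·10 + 11)/6 = 60/6 = 10
te_E = (4 + 4·7 + 10)/6 = 42/6 = 7
te_F = (7 + 4·12 + 23)/6 = 78/6 = 13
te_G = (7 + 4·9 + 17)/6 = 60/6 = 10

Forward pass:
ES_A = 0; EF_A = 5
ES_B = 0; EF_B = 9
ES_C = 5; EF_C = 5+14 = 19
ES_D = 19; EF_D = 19+10 = 29
ES_E = 19; EF_E = 19+7 = 26
ES_F = 5; EF_F = 5+13 = 18
ES_G = max(EF_B=9, EF_D=29, EF_E=26, EF_F=18) = 29; EF_G = 29+10 = 39
Expected project duration μ = 39 days. Critical path: A → C → D → G.

Backward pass:
LF_G = 39; LS_G = 39−10 = 29
LF_F = LS_G = 29; LS_F = 29−13 = 16
LF_E = LS_G = 29; LS_E = 29−7 = 22
LF_D = LS_G = 29; LS_D = 29−10 = 19
LF_C = min(LS_D=19, LS_E=22) = 19; LS_C = 19−14 = 5
LF_B = LS_G = 29; LS_B = 29−9 = 20
LF_A = min(LS_C=5, LS_F=16) = 5; LS_A = 5−5 = 0
Slack_E = LS_E − ES_E = 22 − 19 = 3

3 days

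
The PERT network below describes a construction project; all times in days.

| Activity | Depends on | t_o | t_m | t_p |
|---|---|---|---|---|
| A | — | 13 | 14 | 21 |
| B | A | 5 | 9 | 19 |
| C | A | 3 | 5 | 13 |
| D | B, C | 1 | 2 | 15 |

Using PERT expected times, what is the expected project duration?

29 days

te_A = (13 + 4·14 + 21)/6 = 90/6 = 15
te_B = (5 + 4·9 + 19)/6 = 60/6 = 10
te_C = (3 + 4·5 + 13)/6 = 36/6 = 6
te_D = (1 + 4·2 + 15)/6 = 24/6 = 4

Forward pass:
ES_A = 0; EF_A = 15
ES_B = 15; EF_B = 15+10 = 25
ES_C = 15; EF_C = 15+6 = 21
ES_D = max(EF_B=25, EF_C=21) = 25; EF_D = 25+4 = 29
Expected project duration μ = 29 days. Critical path: A → B → D.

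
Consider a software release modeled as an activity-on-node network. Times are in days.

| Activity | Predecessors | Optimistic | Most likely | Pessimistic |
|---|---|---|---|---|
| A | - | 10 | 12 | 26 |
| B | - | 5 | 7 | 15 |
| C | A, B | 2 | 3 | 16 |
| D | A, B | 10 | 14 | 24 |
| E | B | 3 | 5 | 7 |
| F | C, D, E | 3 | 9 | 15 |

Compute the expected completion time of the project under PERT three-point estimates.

38 days

te_A = (10 + 4·12 + 26)/6 = 84/6 = 14
te_B = (5 + 4·7 + 15)/6 = 48/6 = 8
te_C = (2 + 4·3 + 16)/6 = 30/6 = 5
te_D = (10 + 4·14 + 24)/6 = 90/6 = 15
te_E = (3 + 4·5 + 7)/6 = 30/6 = 5
te_F = (3 + 4·9 + 15)/6 = 54/6 = 9

Forward pass:
ES_A = 0; EF_A = 14
ES_B = 0; EF_B = 8
ES_C = max(EF_A=14, EF_B=8) = 14; EF_C = 14+5 = 19
ES_D = max(EF_A=14, EF_B=8) = 14; EF_D = 14+15 = 29
ES_E = 8; EF_E = 8+5 = 13
ES_F = max(EF_C=19, EF_D=29, EF_E=13) = 29; EF_F = 29+9 = 38
Expected project duration μ = 38 days. Critical path: A → D → F.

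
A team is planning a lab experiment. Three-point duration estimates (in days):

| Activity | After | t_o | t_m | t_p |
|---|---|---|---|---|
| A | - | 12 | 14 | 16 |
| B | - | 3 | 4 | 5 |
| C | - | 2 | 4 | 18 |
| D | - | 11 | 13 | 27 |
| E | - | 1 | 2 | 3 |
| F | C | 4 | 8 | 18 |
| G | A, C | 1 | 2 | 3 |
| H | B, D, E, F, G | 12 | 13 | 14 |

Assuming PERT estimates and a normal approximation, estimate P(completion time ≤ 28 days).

te_A = (12 + 4·14 + 16)/6 = 84/6 = 14; σ²_A = ((16−12)/6)² = 0.444
te_B = (3 + 4·4 + 5)/6 = 24/6 = 4; σ²_B = ((5−3)/6)² = 0.111
te_C = (2 + 4·4 + 18)/6 = 36/6 = 6; σ²_C = ((18−2)/6)² = 7.111
te_D = (11 + 4·13 + 27)/6 = 90/6 = 15; σ²_D = ((27−11)/6)² = 7.111
te_E = (1 + 4·2 + 3)/6 = 12/6 = 2; σ²_E = ((3−1)/6)² = 0.111
te_F = (4 + 4·8 + 18)/6 = 54/6 = 9; σ²_F = ((18−4)/6)² = 5.444
te_G = (1 + 4·2 + 3)/6 = 12/6 = 2; σ²_G = ((3−1)/6)² = 0.111
te_H = (12 + 4·13 + 14)/6 = 78/6 = 13; σ²_H = ((14−12)/6)² = 0.111

Forward pass:
ES_A = 0; EF_A = 14
ES_B = 0; EF_B = 4
ES_C = 0; EF_C = 6
ES_D = 0; EF_D = 15
ES_E = 0; EF_E = 2
ES_F = 6; EF_F = 6+9 = 15
ES_G = max(EF_A=14, EF_C=6) = 14; EF_G = 14+2 = 16
ES_H = max(EF_B=4, EF_D=15, EF_E=2, EF_F=15, EF_G=16) = 16; EF_H = 16+13 = 29
Expected project duration μ = 29 days. Critical path: A → G → H.

Variance along critical path = 0.444 + 0.111 + 0.111 = 0.667; σ = √0.667 = 0.816 days.
Z = (28 − 29) / 0.816 = -1.225
P(T ≤ 28) = Φ(-1.225) ≈ 0.110

0.110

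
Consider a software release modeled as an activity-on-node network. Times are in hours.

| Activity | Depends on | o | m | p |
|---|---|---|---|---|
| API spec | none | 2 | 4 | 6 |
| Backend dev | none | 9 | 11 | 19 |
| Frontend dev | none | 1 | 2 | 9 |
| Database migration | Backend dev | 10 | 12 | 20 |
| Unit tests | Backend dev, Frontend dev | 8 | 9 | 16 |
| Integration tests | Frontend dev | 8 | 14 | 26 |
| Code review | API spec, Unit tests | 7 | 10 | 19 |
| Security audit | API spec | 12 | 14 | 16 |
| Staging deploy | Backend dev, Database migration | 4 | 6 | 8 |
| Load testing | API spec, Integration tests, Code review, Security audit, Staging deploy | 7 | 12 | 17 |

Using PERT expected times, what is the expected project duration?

te_API spec = (2 + 4·4 + 6)/6 = 24/6 = 4
te_Backend dev = (9 + 4·11 + 19)/6 = 72/6 = 12
te_Frontend dev = (1 + 4·2 + 9)/6 = 18/6 = 3
te_Database migration = (10 + 4·12 + 20)/6 = 78/6 = 13
te_Unit tests = (8 + 4·9 + 16)/6 = 60/6 = 10
te_Integration tests = (8 + 4·14 + 26)/6 = 90/6 = 15
te_Code review = (7 + 4·10 + 19)/6 = 66/6 = 11
te_Security audit = (12 + 4·14 + 16)/6 = 84/6 = 14
te_Staging deploy = (4 + 4·6 + 8)/6 = 36/6 = 6
te_Load testing = (7 + 4·12 + 17)/6 = 72/6 = 12

Forward pass:
ES_API spec = 0; EF_API spec = 4
ES_Backend dev = 0; EF_Backend dev = 12
ES_Frontend dev = 0; EF_Frontend dev = 3
ES_Database migration = 12; EF_Database migration = 12+13 = 25
ES_Unit tests = max(EF_Backend dev=12, EF_Frontend dev=3) = 12; EF_Unit tests = 12+10 = 22
ES_Integration tests = 3; EF_Integration tests = 3+15 = 18
ES_Code review = max(EF_API spec=4, EF_Unit tests=22) = 22; EF_Code review = 22+11 = 33
ES_Security audit = 4; EF_Security audit = 4+14 = 18
ES_Staging deploy = max(EF_Backend dev=12, EF_Database migration=25) = 25; EF_Staging deploy = 25+6 = 31
ES_Load testing = max(EF_API spec=4, EF_Integration tests=18, EF_Code review=33, EF_Security audit=18, EF_Staging deploy=31) = 33; EF_Load testing = 33+12 = 45
Expected project duration μ = 45 hours. Critical path: Backend dev → Unit tests → Code review → Load testing.

45 hours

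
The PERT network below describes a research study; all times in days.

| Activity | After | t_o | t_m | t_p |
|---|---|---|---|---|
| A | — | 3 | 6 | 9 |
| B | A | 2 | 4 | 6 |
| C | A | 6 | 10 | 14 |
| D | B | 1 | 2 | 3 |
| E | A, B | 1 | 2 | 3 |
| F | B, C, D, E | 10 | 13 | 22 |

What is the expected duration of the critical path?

30 days

te_A = (3 + 4·6 + 9)/6 = 36/6 = 6
te_B = (2 + 4·4 + 6)/6 = 24/6 = 4
te_C = (6 + 4·10 + 14)/6 = 60/6 = 10
te_D = (1 + 4·2 + 3)/6 = 12/6 = 2
te_E = (1 + 4·2 + 3)/6 = 12/6 = 2
te_F = (10 + 4·13 + 22)/6 = 84/6 = 14

Forward pass:
ES_A = 0; EF_A = 6
ES_B = 6; EF_B = 6+4 = 10
ES_C = 6; EF_C = 6+10 = 16
ES_D = 10; EF_D = 10+2 = 12
ES_E = max(EF_A=6, EF_B=10) = 10; EF_E = 10+2 = 12
ES_F = max(EF_B=10, EF_C=16, EF_D=12, EF_E=12) = 16; EF_F = 16+14 = 30
Expected project duration μ = 30 days. Critical path: A → C → F.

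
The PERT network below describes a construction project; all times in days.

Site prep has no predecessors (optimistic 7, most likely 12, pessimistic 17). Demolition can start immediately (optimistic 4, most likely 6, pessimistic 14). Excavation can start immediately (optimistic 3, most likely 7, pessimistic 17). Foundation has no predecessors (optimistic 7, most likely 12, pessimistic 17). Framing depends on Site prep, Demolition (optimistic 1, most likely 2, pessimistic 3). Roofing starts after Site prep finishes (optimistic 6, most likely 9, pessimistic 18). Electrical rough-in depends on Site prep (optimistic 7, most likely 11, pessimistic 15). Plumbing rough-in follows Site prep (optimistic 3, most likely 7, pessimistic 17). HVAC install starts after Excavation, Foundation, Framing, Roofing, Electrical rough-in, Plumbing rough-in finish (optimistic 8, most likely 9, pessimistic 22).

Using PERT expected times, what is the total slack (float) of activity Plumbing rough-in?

te_Site prep = (7 + 4·12 + 17)/6 = 72/6 = 12
te_Demolition = (4 + 4·6 + 14)/6 = 42/6 = 7
te_Excavation = (3 + 4·7 + 17)/6 = 48/6 = 8
te_Foundation = (7 + 4·12 + 17)/6 = 72/6 = 12
te_Framing = (1 + 4·2 + 3)/6 = 12/6 = 2
te_Roofing = (6 + 4·9 + 18)/6 = 60/6 = 10
te_Electrical rough-in = (7 + 4·11 + 15)/6 = 66/6 = 11
te_Plumbing rough-in = (3 + 4·7 + 17)/6 = 48/6 = 8
te_HVAC install = (8 + 4·9 + 22)/6 = 66/6 = 11

Forward pass:
ES_Site prep = 0; EF_Site prep = 12
ES_Demolition = 0; EF_Demolition = 7
ES_Excavation = 0; EF_Excavation = 8
ES_Foundation = 0; EF_Foundation = 12
ES_Framing = max(EF_Site prep=12, EF_Demolition=7) = 12; EF_Framing = 12+2 = 14
ES_Roofing = 12; EF_Roofing = 12+10 = 22
ES_Electrical rough-in = 12; EF_Electrical rough-in = 12+11 = 23
ES_Plumbing rough-in = 12; EF_Plumbing rough-in = 12+8 = 20
ES_HVAC install = max(EF_Excavation=8, EF_Foundation=12, EF_Framing=14, EF_Roofing=22, EF_Electrical rough-in=23, EF_Plumbing rough-in=20) = 23; EF_HVAC install = 23+11 = 34
Expected project duration μ = 34 days. Critical path: Site prep → Electrical rough-in → HVAC install.

Backward pass:
LF_HVAC install = 34; LS_HVAC install = 34−11 = 23
LF_Plumbing rough-in = LS_HVAC install = 23; LS_Plumbing rough-in = 23−8 = 15
LF_Electrical rough-in = LS_HVAC install = 23; LS_Electrical rough-in = 23−11 = 12
LF_Roofing = LS_HVAC install = 23; LS_Roofing = 23−10 = 13
LF_Framing = LS_HVAC install = 23; LS_Framing = 23−2 = 21
LF_Foundation = LS_HVAC install = 23; LS_Foundation = 23−12 = 11
LF_Excavation = LS_HVAC install = 23; LS_Excavation = 23−8 = 15
LF_Demolition = LS_Framing = 21; LS_Demolition = 21−7 = 14
LF_Site prep = min(LS_Framing=21, LS_Roofing=13, LS_Electrical rough-in=12, LS_Plumbing rough-in=15) = 12; LS_Site prep = 12−12 = 0
Slack_Plumbing rough-in = LS_Plumbing rough-in − ES_Plumbing rough-in = 15 − 12 = 3

3 days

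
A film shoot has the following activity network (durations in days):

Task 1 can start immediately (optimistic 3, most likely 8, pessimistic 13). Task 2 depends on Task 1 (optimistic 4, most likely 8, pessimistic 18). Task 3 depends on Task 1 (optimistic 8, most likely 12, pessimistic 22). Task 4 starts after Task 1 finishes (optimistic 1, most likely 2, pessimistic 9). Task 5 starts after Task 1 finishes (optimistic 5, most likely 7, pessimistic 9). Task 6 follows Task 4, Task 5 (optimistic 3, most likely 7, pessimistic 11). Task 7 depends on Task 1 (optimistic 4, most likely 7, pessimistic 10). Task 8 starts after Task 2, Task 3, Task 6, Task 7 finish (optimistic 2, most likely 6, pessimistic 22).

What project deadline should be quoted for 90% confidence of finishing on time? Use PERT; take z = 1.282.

35.1 days

te_Task 1 = (3 + 4·8 + 13)/6 = 48/6 = 8; σ²_Task 1 = ((13−3)/6)² = 2.778
te_Task 2 = (4 + 4·8 + 18)/6 = 54/6 = 9; σ²_Task 2 = ((18−4)/6)² = 5.444
te_Task 3 = (8 + 4·12 + 22)/6 = 78/6 = 13; σ²_Task 3 = ((22−8)/6)² = 5.444
te_Task 4 = (1 + 4·2 + 9)/6 = 18/6 = 3; σ²_Task 4 = ((9−1)/6)² = 1.778
te_Task 5 = (5 + 4·7 + 9)/6 = 42/6 = 7; σ²_Task 5 = ((9−5)/6)² = 0.444
te_Task 6 = (3 + 4·7 + 11)/6 = 42/6 = 7; σ²_Task 6 = ((11−3)/6)² = 1.778
te_Task 7 = (4 + 4·7 + 10)/6 = 42/6 = 7; σ²_Task 7 = ((10−4)/6)² = 1.000
te_Task 8 = (2 + 4·6 + 22)/6 = 48/6 = 8; σ²_Task 8 = ((22−2)/6)² = 11.111

Forward pass:
ES_Task 1 = 0; EF_Task 1 = 8
ES_Task 2 = 8; EF_Task 2 = 8+9 = 17
ES_Task 3 = 8; EF_Task 3 = 8+13 = 21
ES_Task 4 = 8; EF_Task 4 = 8+3 = 11
ES_Task 5 = 8; EF_Task 5 = 8+7 = 15
ES_Task 6 = max(EF_Task 4=11, EF_Task 5=15) = 15; EF_Task 6 = 15+7 = 22
ES_Task 7 = 8; EF_Task 7 = 8+7 = 15
ES_Task 8 = max(EF_Task 2=17, EF_Task 3=21, EF_Task 6=22, EF_Task 7=15) = 22; EF_Task 8 = 22+8 = 30
Expected project duration μ = 30 days. Critical path: Task 1 → Task 5 → Task 6 → Task 8.

Variance along critical path = 2.778 + 0.444 + 1.778 + 11.111 = 16.111; σ = 4.014 days.
D = μ + z·σ = 30 + 1.282·4.014 = 35.1 days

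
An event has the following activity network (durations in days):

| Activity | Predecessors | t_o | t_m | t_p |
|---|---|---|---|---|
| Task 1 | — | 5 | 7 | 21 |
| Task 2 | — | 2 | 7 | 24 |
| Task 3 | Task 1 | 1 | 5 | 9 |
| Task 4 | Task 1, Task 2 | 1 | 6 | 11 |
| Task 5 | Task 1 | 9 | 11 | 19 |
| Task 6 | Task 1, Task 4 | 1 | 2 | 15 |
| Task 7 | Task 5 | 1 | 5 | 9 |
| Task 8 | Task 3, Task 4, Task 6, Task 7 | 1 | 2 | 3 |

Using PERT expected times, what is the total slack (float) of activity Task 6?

7 days

te_Task 1 = (5 + 4·7 + 21)/6 = 54/6 = 9
te_Task 2 = (2 + 4·7 + 24)/6 = 54/6 = 9
te_Task 3 = (1 + 4·5 + 9)/6 = 30/6 = 5
te_Task 4 = (1 + 4·6 + 11)/6 = 36/6 = 6
te_Task 5 = (9 + 4·11 + 19)/6 = 72/6 = 12
te_Task 6 = (1 + 4·2 + 15)/6 = 24/6 = 4
te_Task 7 = (1 + 4·5 + 9)/6 = 30/6 = 5
te_Task 8 = (1 + 4·2 + 3)/6 = 12/6 = 2

Forward pass:
ES_Task 1 = 0; EF_Task 1 = 9
ES_Task 2 = 0; EF_Task 2 = 9
ES_Task 3 = 9; EF_Task 3 = 9+5 = 14
ES_Task 4 = max(EF_Task 1=9, EF_Task 2=9) = 9; EF_Task 4 = 9+6 = 15
ES_Task 5 = 9; EF_Task 5 = 9+12 = 21
ES_Task 6 = max(EF_Task 1=9, EF_Task 4=15) = 15; EF_Task 6 = 15+4 = 19
ES_Task 7 = 21; EF_Task 7 = 21+5 = 26
ES_Task 8 = max(EF_Task 3=14, EF_Task 4=15, EF_Task 6=19, EF_Task 7=26) = 26; EF_Task 8 = 26+2 = 28
Expected project duration μ = 28 days. Critical path: Task 1 → Task 5 → Task 7 → Task 8.

Backward pass:
LF_Task 8 = 28; LS_Task 8 = 28−2 = 26
LF_Task 7 = LS_Task 8 = 26; LS_Task 7 = 26−5 = 21
LF_Task 6 = LS_Task 8 = 26; LS_Task 6 = 26−4 = 22
LF_Task 5 = LS_Task 7 = 21; LS_Task 5 = 21−12 = 9
LF_Task 4 = min(LS_Task 6=22, LS_Task 8=26) = 22; LS_Task 4 = 22−6 = 16
LF_Task 3 = LS_Task 8 = 26; LS_Task 3 = 26−5 = 21
LF_Task 2 = LS_Task 4 = 16; LS_Task 2 = 16−9 = 7
LF_Task 1 = min(LS_Task 3=21, LS_Task 4=16, LS_Task 5=9, LS_Task 6=22) = 9; LS_Task 1 = 9−9 = 0
Slack_Task 6 = LS_Task 6 − ES_Task 6 = 22 − 15 = 7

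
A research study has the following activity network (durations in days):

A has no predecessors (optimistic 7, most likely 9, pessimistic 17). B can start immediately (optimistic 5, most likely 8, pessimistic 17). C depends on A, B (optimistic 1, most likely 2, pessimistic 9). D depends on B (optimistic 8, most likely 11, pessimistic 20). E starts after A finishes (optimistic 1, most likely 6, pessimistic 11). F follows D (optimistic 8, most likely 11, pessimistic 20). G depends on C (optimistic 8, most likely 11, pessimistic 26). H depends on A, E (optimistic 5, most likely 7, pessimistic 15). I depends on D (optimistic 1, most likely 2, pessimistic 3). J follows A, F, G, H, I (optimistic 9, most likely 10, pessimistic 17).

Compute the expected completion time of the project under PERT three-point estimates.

te_A = (7 + 4·9 + 17)/6 = 60/6 = 10
te_B = (5 + 4·8 + 17)/6 = 54/6 = 9
te_C = (1 + 4·2 + 9)/6 = 18/6 = 3
te_D = (8 + 4·11 + 20)/6 = 72/6 = 12
te_E = (1 + 4·6 + 11)/6 = 36/6 = 6
te_F = (8 + 4·11 + 20)/6 = 72/6 = 12
te_G = (8 + 4·11 + 26)/6 = 78/6 = 13
te_H = (5 + 4·7 + 15)/6 = 48/6 = 8
te_I = (1 + 4·2 + 3)/6 = 12/6 = 2
te_J = (9 + 4·10 + 17)/6 = 66/6 = 11

Forward pass:
ES_A = 0; EF_A = 10
ES_B = 0; EF_B = 9
ES_C = max(EF_A=10, EF_B=9) = 10; EF_C = 10+3 = 13
ES_D = 9; EF_D = 9+12 = 21
ES_E = 10; EF_E = 10+6 = 16
ES_F = 21; EF_F = 21+12 = 33
ES_G = 13; EF_G = 13+13 = 26
ES_H = max(EF_A=10, EF_E=16) = 16; EF_H = 16+8 = 24
ES_I = 21; EF_I = 21+2 = 23
ES_J = max(EF_A=10, EF_F=33, EF_G=26, EF_H=24, EF_I=23) = 33; EF_J = 33+11 = 44
Expected project duration μ = 44 days. Critical path: B → D → F → J.

44 days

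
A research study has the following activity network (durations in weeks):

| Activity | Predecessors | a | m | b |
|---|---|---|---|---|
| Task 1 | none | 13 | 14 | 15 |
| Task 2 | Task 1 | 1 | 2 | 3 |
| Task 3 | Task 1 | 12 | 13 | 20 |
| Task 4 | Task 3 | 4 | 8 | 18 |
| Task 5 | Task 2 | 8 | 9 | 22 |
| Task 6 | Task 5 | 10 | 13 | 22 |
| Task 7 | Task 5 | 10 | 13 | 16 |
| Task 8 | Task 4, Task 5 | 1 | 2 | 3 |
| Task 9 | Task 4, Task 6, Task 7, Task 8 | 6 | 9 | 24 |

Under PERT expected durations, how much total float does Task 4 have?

te_Task 1 = (13 + 4·14 + 15)/6 = 84/6 = 14
te_Task 2 = (1 + 4·2 + 3)/6 = 12/6 = 2
te_Task 3 = (12 + 4·13 + 20)/6 = 84/6 = 14
te_Task 4 = (4 + 4·8 + 18)/6 = 54/6 = 9
te_Task 5 = (8 + 4·9 + 22)/6 = 66/6 = 11
te_Task 6 = (10 + 4·13 + 22)/6 = 84/6 = 14
te_Task 7 = (10 + 4·13 + 16)/6 = 78/6 = 13
te_Task 8 = (1 + 4·2 + 3)/6 = 12/6 = 2
te_Task 9 = (6 + 4·9 + 24)/6 = 66/6 = 11

Forward pass:
ES_Task 1 = 0; EF_Task 1 = 14
ES_Task 2 = 14; EF_Task 2 = 14+2 = 16
ES_Task 3 = 14; EF_Task 3 = 14+14 = 28
ES_Task 4 = 28; EF_Task 4 = 28+9 = 37
ES_Task 5 = 16; EF_Task 5 = 16+11 = 27
ES_Task 6 = 27; EF_Task 6 = 27+14 = 41
ES_Task 7 = 27; EF_Task 7 = 27+13 = 40
ES_Task 8 = max(EF_Task 4=37, EF_Task 5=27) = 37; EF_Task 8 = 37+2 = 39
ES_Task 9 = max(EF_Task 4=37, EF_Task 6=41, EF_Task 7=40, EF_Task 8=39) = 41; EF_Task 9 = 41+11 = 52
Expected project duration μ = 52 weeks. Critical path: Task 1 → Task 2 → Task 5 → Task 6 → Task 9.

Backward pass:
LF_Task 9 = 52; LS_Task 9 = 52−11 = 41
LF_Task 8 = LS_Task 9 = 41; LS_Task 8 = 41−2 = 39
LF_Task 7 = LS_Task 9 = 41; LS_Task 7 = 41−13 = 28
LF_Task 6 = LS_Task 9 = 41; LS_Task 6 = 41−14 = 27
LF_Task 5 = min(LS_Task 6=27, LS_Task 7=28, LS_Task 8=39) = 27; LS_Task 5 = 27−11 = 16
LF_Task 4 = min(LS_Task 8=39, LS_Task 9=41) = 39; LS_Task 4 = 39−9 = 30
LF_Task 3 = LS_Task 4 = 30; LS_Task 3 = 30−14 = 16
LF_Task 2 = LS_Task 5 = 16; LS_Task 2 = 16−2 = 14
LF_Task 1 = min(LS_Task 2=14, LS_Task 3=16) = 14; LS_Task 1 = 14−14 = 0
Slack_Task 4 = LS_Task 4 − ES_Task 4 = 30 − 28 = 2

2 weeks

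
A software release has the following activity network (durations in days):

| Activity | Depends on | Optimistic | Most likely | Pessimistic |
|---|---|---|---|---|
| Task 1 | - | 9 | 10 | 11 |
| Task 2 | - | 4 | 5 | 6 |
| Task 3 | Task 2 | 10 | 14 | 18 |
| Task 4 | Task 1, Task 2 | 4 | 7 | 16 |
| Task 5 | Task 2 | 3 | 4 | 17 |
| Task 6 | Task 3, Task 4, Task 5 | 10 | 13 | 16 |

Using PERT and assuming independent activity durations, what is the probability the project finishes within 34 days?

0.880

te_Task 1 = (9 + 4·10 + 11)/6 = 60/6 = 10; σ²_Task 1 = ((11−9)/6)² = 0.111
te_Task 2 = (4 + 4·5 + 6)/6 = 30/6 = 5; σ²_Task 2 = ((6−4)/6)² = 0.111
te_Task 3 = (10 + 4·14 + 18)/6 = 84/6 = 14; σ²_Task 3 = ((18−10)/6)² = 1.778
te_Task 4 = (4 + 4·7 + 16)/6 = 48/6 = 8; σ²_Task 4 = ((16−4)/6)² = 4.000
te_Task 5 = (3 + 4·4 + 17)/6 = 36/6 = 6; σ²_Task 5 = ((17−3)/6)² = 5.444
te_Task 6 = (10 + 4·13 + 16)/6 = 78/6 = 13; σ²_Task 6 = ((16−10)/6)² = 1.000

Forward pass:
ES_Task 1 = 0; EF_Task 1 = 10
ES_Task 2 = 0; EF_Task 2 = 5
ES_Task 3 = 5; EF_Task 3 = 5+14 = 19
ES_Task 4 = max(EF_Task 1=10, EF_Task 2=5) = 10; EF_Task 4 = 10+8 = 18
ES_Task 5 = 5; EF_Task 5 = 5+6 = 11
ES_Task 6 = max(EF_Task 3=19, EF_Task 4=18, EF_Task 5=11) = 19; EF_Task 6 = 19+13 = 32
Expected project duration μ = 32 days. Critical path: Task 2 → Task 3 → Task 6.

Variance along critical path = 0.111 + 1.778 + 1.000 = 2.889; σ = √2.889 = 1.700 days.
Z = (34 − 32) / 1.700 = 1.177
P(T ≤ 34) = Φ(1.177) ≈ 0.880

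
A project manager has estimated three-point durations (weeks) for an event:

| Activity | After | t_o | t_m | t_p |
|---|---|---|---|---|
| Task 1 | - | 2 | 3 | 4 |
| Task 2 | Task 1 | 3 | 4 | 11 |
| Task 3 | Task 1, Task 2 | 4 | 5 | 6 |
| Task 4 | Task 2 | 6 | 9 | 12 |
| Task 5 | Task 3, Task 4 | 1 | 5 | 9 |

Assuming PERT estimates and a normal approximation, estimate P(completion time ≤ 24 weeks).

te_Task 1 = (2 + 4·3 + 4)/6 = 18/6 = 3; σ²_Task 1 = ((4−2)/6)² = 0.111
te_Task 2 = (3 + 4·4 + 11)/6 = 30/6 = 5; σ²_Task 2 = ((11−3)/6)² = 1.778
te_Task 3 = (4 + 4·5 + 6)/6 = 30/6 = 5; σ²_Task 3 = ((6−4)/6)² = 0.111
te_Task 4 = (6 + 4·9 + 12)/6 = 54/6 = 9; σ²_Task 4 = ((12−6)/6)² = 1.000
te_Task 5 = (1 + 4·5 + 9)/6 = 30/6 = 5; σ²_Task 5 = ((9−1)/6)² = 1.778

Forward pass:
ES_Task 1 = 0; EF_Task 1 = 3
ES_Task 2 = 3; EF_Task 2 = 3+5 = 8
ES_Task 3 = max(EF_Task 1=3, EF_Task 2=8) = 8; EF_Task 3 = 8+5 = 13
ES_Task 4 = 8; EF_Task 4 = 8+9 = 17
ES_Task 5 = max(EF_Task 3=13, EF_Task 4=17) = 17; EF_Task 5 = 17+5 = 22
Expected project duration μ = 22 weeks. Critical path: Task 1 → Task 2 → Task 4 → Task 5.

Variance along critical path = 0.111 + 1.778 + 1.000 + 1.778 = 4.667; σ = √4.667 = 2.160 weeks.
Z = (24 − 22) / 2.160 = 0.926
P(T ≤ 24) = Φ(0.926) ≈ 0.823

0.823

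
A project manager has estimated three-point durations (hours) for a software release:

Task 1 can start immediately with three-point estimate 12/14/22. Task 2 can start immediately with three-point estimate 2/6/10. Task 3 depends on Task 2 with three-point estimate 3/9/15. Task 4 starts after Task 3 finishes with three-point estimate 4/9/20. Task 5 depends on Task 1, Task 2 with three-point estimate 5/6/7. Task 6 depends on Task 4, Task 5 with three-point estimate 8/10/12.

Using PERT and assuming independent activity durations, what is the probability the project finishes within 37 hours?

0.708

te_Task 1 = (12 + 4·14 + 22)/6 = 90/6 = 15; σ²_Task 1 = ((22−12)/6)² = 2.778
te_Task 2 = (2 + 4·6 + 10)/6 = 36/6 = 6; σ²_Task 2 = ((10−2)/6)² = 1.778
te_Task 3 = (3 + 4·9 + 15)/6 = 54/6 = 9; σ²_Task 3 = ((15−3)/6)² = 4.000
te_Task 4 = (4 + 4·9 + 20)/6 = 60/6 = 10; σ²_Task 4 = ((20−4)/6)² = 7.111
te_Task 5 = (5 + 4·6 + 7)/6 = 36/6 = 6; σ²_Task 5 = ((7−5)/6)² = 0.111
te_Task 6 = (8 + 4·10 + 12)/6 = 60/6 = 10; σ²_Task 6 = ((12−8)/6)² = 0.444

Forward pass:
ES_Task 1 = 0; EF_Task 1 = 15
ES_Task 2 = 0; EF_Task 2 = 6
ES_Task 3 = 6; EF_Task 3 = 6+9 = 15
ES_Task 4 = 15; EF_Task 4 = 15+10 = 25
ES_Task 5 = max(EF_Task 1=15, EF_Task 2=6) = 15; EF_Task 5 = 15+6 = 21
ES_Task 6 = max(EF_Task 4=25, EF_Task 5=21) = 25; EF_Task 6 = 25+10 = 35
Expected project duration μ = 35 hours. Critical path: Task 2 → Task 3 → Task 4 → Task 6.

Variance along critical path = 1.778 + 4.000 + 7.111 + 0.444 = 13.333; σ = √13.333 = 3.651 hours.
Z = (37 − 35) / 3.651 = 0.548
P(T ≤ 37) = Φ(0.548) ≈ 0.708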